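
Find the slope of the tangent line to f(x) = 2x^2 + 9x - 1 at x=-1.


The slope of the tangent line equals f'(x) at the point.
f(x) = 2x^2 + 9x - 1
f'(x) = 4x + 9
At x = -1:
f'(-1) = 4 * (-1) + 9
= -4 + 9
= 5

5


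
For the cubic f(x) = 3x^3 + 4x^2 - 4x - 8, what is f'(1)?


Differentiate f(x) = 3x^3 + 4x^2 - 4x - 8 term by term:
f'(x) = 9x^2 + 8x - 4
Substitute x = 1:
f'(1) = 9 * 1^2 + 8 * 1 - 4
= 9 + 8 - 4
= 13

13


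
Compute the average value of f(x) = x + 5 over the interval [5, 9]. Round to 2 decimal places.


Average value = 1/(b-a) * integral from a to b of f(x) dx
First compute the integral of x + 5:
F(x) = (1/2)x^2 + 5x
F(9) = 1/2 * 81 + 5 * 9 = 171/2
F(5) = 1/2 * 25 + 5 * 5 = 75/2
Integral = 171/2 - 75/2 = 48
Average = 48 / (9 - 5) = 48 / 4
= 12 = 12.00

12.00


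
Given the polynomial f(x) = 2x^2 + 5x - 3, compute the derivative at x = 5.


Differentiate term by term using power and sum rules:
f(x) = 2x^2 + 5x - 3
f'(x) = 4x + 5
Substitute x = 5:
f'(5) = 4 * 5 + 5
= 20 + 5
= 25

25


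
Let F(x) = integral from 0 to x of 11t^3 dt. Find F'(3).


By the Fundamental Theorem of Calculus (Part 1):
If F(x) = integral from 0 to x of f(t) dt, then F'(x) = f(x)
Here f(t) = 11t^3
So F'(x) = 11x^3
Evaluate at x = 3:
F'(3) = 11 * 3^3
= 11 * 27
= 297

297


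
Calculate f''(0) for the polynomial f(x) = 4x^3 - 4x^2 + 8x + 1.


First derivative:
f'(x) = 12x^2 - 8x + 8
Second derivative:
f''(x) = 24x - 8
Substitute x = 0:
f''(0) = 24 * 0 - 8
= 0 - 8
= -8

-8


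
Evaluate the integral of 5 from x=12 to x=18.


The integral of a constant k over [a, b] equals k * (b - a).
integral from 12 to 18 of 5 dx
= 5 * (18 - 12)
= 5 * 6
= 30

30


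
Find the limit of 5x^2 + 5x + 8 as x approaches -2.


Since polynomials are continuous, we use direct substitution.
lim(x->-2) of 5x^2 + 5x + 8
= 5 * (-2)^2 + 5 * (-2) + 8
= 20 - 10 + 8
= 18

18


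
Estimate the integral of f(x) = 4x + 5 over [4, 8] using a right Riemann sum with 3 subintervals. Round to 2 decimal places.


Right Riemann sum uses right endpoints of each subinterval.
Interval: [4, 8], n = 3
dx = (8 - 4) / 3 = 4/3
Right endpoints: [16/3, 20/3, 8]
f values: [79/3, 95/3, 37]
Sum = dx * (sum of f values)
= 4/3 * 95
= 380/3 ≈ 126.67

126.67


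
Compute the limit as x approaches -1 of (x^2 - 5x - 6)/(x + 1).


Direct substitution gives 0/0, so we factor the numerator.
Factor: (x^2 - 5x - 6) = (x + 1)(x - 6)
Cancel the common factor (x + 1):
(x^2 - 5x - 6)/(x + 1) = (x - 6)
Now substitute x = -1:
= (-1) - (6) = -7

-7


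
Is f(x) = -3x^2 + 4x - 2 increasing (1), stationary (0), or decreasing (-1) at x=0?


Compute f'(x) to determine behavior:
f'(x) = -6x + 4
f'(0) = -6 * 0 + 4
= 0 + 4
= 4
Since f'(0) > 0, the function is increasing (1)

1


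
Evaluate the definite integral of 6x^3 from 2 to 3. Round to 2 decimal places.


Find the antiderivative of 6x^3:
F(x) = 6/4 * x^4
Apply the Fundamental Theorem of Calculus:
F(3) - F(2)
= 6/4 * 3^4 - 6/4 * 2^4
= 6/4 * (81 - 16)
= 6/4 * 65
= 195/2 = 97.50

97.50


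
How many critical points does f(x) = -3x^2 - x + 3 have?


Find where f'(x) = 0:
f'(x) = -6x - 1
Set f'(x) = 0:
-6x - 1 = 0
x = 1 / (-6) = -1/6
This is a linear equation in x, so there is exactly one solution.
Number of critical points: 1

1


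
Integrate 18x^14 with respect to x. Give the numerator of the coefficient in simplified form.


Apply the power rule for integration:
integral of ax^n dx = a/(n+1) * x^(n+1) + C
integral of 18x^14 dx
= 18/15 * x^15 + C
= 6/5 * x^15 + C
The coefficient in lowest terms is 6/5, and its numerator is 6

6


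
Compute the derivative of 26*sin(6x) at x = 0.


Apply the chain rule to differentiate 26*sin(6x):
d/dx [26*sin(6x)]
= 26 * cos(6x) * d/dx(6x)
= 26 * 6 * cos(6x)
= 156 * cos(6x)
Evaluate at x = 0:
= 156 * cos(0)
= 156 * 1
= 156

156


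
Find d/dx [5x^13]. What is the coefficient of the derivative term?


We apply the power rule: d/dx [ax^n] = a*n * x^(n-1)
d/dx [5x^13]
= 5 * 13 * x^(13-1)
= 65x^12
The coefficient is 65

65


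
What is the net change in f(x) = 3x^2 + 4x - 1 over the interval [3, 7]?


Net change = f(b) - f(a)
f(x) = 3x^2 + 4x - 1
Compute f(7):
f(7) = 3 * 7^2 + 4 * 7 - 1
= 147 + 28 - 1
= 174
Compute f(3):
f(3) = 3 * 3^2 + 4 * 3 - 1
= 27 + 12 - 1
= 38
Net change = 174 - 38 = 136

136


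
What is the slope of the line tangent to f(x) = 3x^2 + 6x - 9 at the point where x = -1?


The slope of the tangent line equals f'(x) at the point.
f(x) = 3x^2 + 6x - 9
f'(x) = 6x + 6
At x = -1:
f'(-1) = 6 * (-1) + 6
= -6 + 6
= 0

0


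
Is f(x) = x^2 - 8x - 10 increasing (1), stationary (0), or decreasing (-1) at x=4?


Compute f'(x) to determine behavior:
f'(x) = 2x - 8
f'(4) = 2 * 4 - 8
= 8 - 8
= 0
Since f'(4) = 0, the function is stationary (0)

0


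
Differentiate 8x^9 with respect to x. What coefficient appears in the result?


We apply the power rule: d/dx [ax^n] = a*n * x^(n-1)
d/dx [8x^9]
= 8 * 9 * x^(9-1)
= 72x^8
The coefficient is 72

72


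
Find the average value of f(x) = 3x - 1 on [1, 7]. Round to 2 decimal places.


Average value = 1/(b-a) * integral from a to b of f(x) dx
First compute the integral of 3x - 1:
F(x) = (3/2)x^2 - x
F(7) = 3/2 * 49 - 1 * 7 = 133/2
F(1) = 3/2 * 1 - 1 * 1 = 1/2
Integral = 133/2 - 1/2 = 66
Average = 66 / (7 - 1) = 66 / 6
= 11 = 11.00

11.00


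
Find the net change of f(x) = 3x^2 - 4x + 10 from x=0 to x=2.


Net change = f(b) - f(a)
f(x) = 3x^2 - 4x + 10
Compute f(2):
f(2) = 3 * 2^2 - 4 * 2 + 10
= 12 - 8 + 10
= 14
Compute f(0):
f(0) = 3 * 0^2 - 4 * 0 + 10
= 0 + 0 + 10
= 10
Net change = 14 - 10 = 4

4


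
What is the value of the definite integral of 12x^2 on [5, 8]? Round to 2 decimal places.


Find the antiderivative of 12x^2:
F(x) = 12/3 * x^3
Apply the Fundamental Theorem of Calculus:
F(8) - F(5)
= 12/3 * 8^3 - 12/3 * 5^3
= 12/3 * (512 - 125)
= 12/3 * 387
= 1548 = 1548.00

1548.00


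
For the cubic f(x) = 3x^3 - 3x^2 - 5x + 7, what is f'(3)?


Differentiate f(x) = 3x^3 - 3x^2 - 5x + 7 term by term:
f'(x) = 9x^2 - 6x - 5
Substitute x = 3:
f'(3) = 9 * 3^2 - 6 * 3 - 5
= 81 - 18 - 5
= 58

58


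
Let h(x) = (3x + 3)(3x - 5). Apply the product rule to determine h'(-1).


Let u(x) = 3x + 3 and v(x) = 3x - 5
u'(x) = 3
v'(x) = 3
Product rule: h'(x) = u'(x)*v(x) + u(x)*v'(x)
= 3 * (3x - 5) + (3x + 3) * 3
At x = -1:
u(-1) = 3 * (-1) + 3 = 0
v(-1) = 3 * (-1) - 5 = -8
h'(-1) = 3 * (-8) + 0 * 3
= -24 + 0
= -24

-24


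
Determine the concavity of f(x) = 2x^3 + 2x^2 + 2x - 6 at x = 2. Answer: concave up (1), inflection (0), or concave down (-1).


Concavity is determined by the sign of f''(x).
f(x) = 2x^3 + 2x^2 + 2x - 6
f'(x) = 6x^2 + 4x + 2
f''(x) = 12x + 4
f''(2) = 12 * 2 + 4
= 24 + 4
= 28
Since f''(2) > 0, the function is concave up (1)

1


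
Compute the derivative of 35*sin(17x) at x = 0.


Apply the chain rule to differentiate 35*sin(17x):
d/dx [35*sin(17x)]
= 35 * cos(17x) * d/dx(17x)
= 35 * 17 * cos(17x)
= 595 * cos(17x)
Evaluate at x = 0:
= 595 * cos(0)
= 595 * 1
= 595

595


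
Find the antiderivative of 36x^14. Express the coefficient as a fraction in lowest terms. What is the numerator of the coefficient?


Apply the power rule for integration:
integral of ax^n dx = a/(n+1) * x^(n+1) + C
integral of 36x^14 dx
= 36/15 * x^15 + C
= 12/5 * x^15 + C
The coefficient in lowest terms is 12/5, and its numerator is 12

12


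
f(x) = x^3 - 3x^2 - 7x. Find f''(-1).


First derivative:
f'(x) = 3x^2 - 6x - 7
Second derivative:
f''(x) = 6x - 6
Substitute x = -1:
f''(-1) = 6 * (-1) - 6
= -6 - 6
= -12

-12


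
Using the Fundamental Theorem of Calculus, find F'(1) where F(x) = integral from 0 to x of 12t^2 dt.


By the Fundamental Theorem of Calculus (Part 1):
If F(x) = integral from 0 to x of f(t) dt, then F'(x) = f(x)
Here f(t) = 12t^2
So F'(x) = 12x^2
Evaluate at x = 1:
F'(1) = 12 * 1^2
= 12 * 1
= 12

12


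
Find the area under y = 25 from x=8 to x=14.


The area under a constant function y = 25 is a rectangle.
Width = 14 - 8 = 6
Height = 25
Area = width * height
= 6 * 25
= 150

150


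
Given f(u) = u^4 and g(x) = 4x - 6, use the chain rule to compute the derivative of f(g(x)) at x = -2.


Using the chain rule: (f(g(x)))' = f'(g(x)) * g'(x)
First, find g(-2):
g(-2) = 4 * (-2) - 6 = -14
Next, f'(u) = 4u^3
And g'(x) = 4
So f'(g(-2)) * g'(-2)
= 4 * (-14)^3 * 4
= 4 * (-2744) * 4
= -43904

-43904


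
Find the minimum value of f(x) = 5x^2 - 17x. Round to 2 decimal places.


For a quadratic f(x) = ax^2 + bx + c with a > 0, the minimum is at the vertex.
Vertex x-coordinate: x = -b/(2a)
x = -(-17) / (2 * 5)
x = 17/10
Substitute back to find the minimum value:
f(17/10) = 5 * (17/10)^2 - 17 * (17/10) + 0
= 289/20 - 289/10 + 0
= -289/20 = -14.45

-14.45


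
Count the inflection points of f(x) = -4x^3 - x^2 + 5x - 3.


Inflection points occur where f''(x) = 0 and concavity changes.
f(x) = -4x^3 - x^2 + 5x - 3
f'(x) = -12x^2 - 2x + 5
f''(x) = -24x - 2
Set f''(x) = 0:
-24x - 2 = 0
x = 2 / (-24) = -1/12
Since f''(x) is linear (degree 1), it changes sign at this point.
Therefore there is exactly 1 inflection point.

1


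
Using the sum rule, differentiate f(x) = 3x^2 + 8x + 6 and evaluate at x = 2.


Differentiate term by term using power and sum rules:
f(x) = 3x^2 + 8x + 6
f'(x) = 6x + 8
Substitute x = 2:
f'(2) = 6 * 2 + 8
= 12 + 8
= 20

20


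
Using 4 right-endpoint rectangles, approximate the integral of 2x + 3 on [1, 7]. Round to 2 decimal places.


Right Riemann sum uses right endpoints of each subinterval.
Interval: [1, 7], n = 4
dx = (7 - 1) / 4 = 3/2
Right endpoints: [5/2, 4, 11/2, 7]
f values: [8, 11, 14, 17]
Sum = dx * (sum of f values)
= 3/2 * 50
= 75 = 75.00

75.00


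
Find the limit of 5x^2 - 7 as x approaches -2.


Since polynomials are continuous, we use direct substitution.
lim(x->-2) of 5x^2 - 7
= 5 * (-2)^2 + 0 * (-2) - 7
= 20 + 0 - 7
= 13

13


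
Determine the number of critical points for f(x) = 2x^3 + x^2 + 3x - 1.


Find where f'(x) = 0:
f(x) = 2x^3 + x^2 + 3x - 1
f'(x) = 6x^2 + 2x + 3
This is a quadratic in x. Use the discriminant to count real roots.
Discriminant = (2)^2 - 4 * 6 * 3
= 4 - 72
= -68
Since discriminant < 0, f'(x) = 0 has no real solutions.
Number of critical points: 0

0


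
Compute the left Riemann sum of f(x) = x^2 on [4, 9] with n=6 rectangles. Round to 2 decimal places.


Left Riemann sum uses left endpoints of each subinterval.
Interval: [4, 9], n = 6
dx = (9 - 4) / 6 = 5/6
Left endpoints: [4, 29/6, 17/3, 13/2, 22/3, 49/6]
f values: [16, 841/36, 289/9, 169/4, 484/9, 2401/36]
Sum = dx * (sum of f values)
= 5/6 * 8431/36
= 42155/216 ≈ 195.16

195.16


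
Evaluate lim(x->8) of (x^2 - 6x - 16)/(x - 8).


Direct substitution gives 0/0, so we factor the numerator.
Factor: (x^2 - 6x - 16) = (x - 8)(x + 2)
Cancel the common factor (x - 8):
(x^2 - 6x - 16)/(x - 8) = (x + 2)
Now substitute x = 8:
= (8) - (-2) = 10

10


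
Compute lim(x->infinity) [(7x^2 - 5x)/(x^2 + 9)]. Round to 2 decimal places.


For limits at infinity with equal-degree polynomials,
we compare leading coefficients.
Numerator leading term: 7x^2
Denominator leading term: x^2
Divide both by x^2:
lim = (7 - 5/x) / (1 + 9/x^2)
As x -> infinity, the 1/x and 1/x^2 terms vanish:
= 7/1 = 7 = 7.00

7.00


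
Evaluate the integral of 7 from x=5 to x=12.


The integral of a constant k over [a, b] equals k * (b - a).
integral from 5 to 12 of 7 dx
= 7 * (12 - 5)
= 7 * 7
= 49

49


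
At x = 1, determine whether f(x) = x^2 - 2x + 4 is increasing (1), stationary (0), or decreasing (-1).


Compute f'(x) to determine behavior:
f'(x) = 2x - 2
f'(1) = 2 * 1 - 2
= 2 - 2
= 0
Since f'(1) = 0, the function is stationary (0)

0


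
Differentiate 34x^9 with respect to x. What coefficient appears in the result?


We apply the power rule: d/dx [ax^n] = a*n * x^(n-1)
d/dx [34x^9]
= 34 * 9 * x^(9-1)
= 306x^8
The coefficient is 306

306


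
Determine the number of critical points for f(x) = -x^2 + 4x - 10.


Find where f'(x) = 0:
f'(x) = -2x + 4
Set f'(x) = 0:
-2x + 4 = 0
x = -4 / (-2) = 2
This is a linear equation in x, so there is exactly one solution.
Number of critical points: 1

1


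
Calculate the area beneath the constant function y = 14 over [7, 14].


The area under a constant function y = 14 is a rectangle.
Width = 14 - 7 = 7
Height = 14
Area = width * height
= 7 * 14
= 98

98


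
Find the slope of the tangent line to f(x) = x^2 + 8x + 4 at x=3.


The slope of the tangent line equals f'(x) at the point.
f(x) = x^2 + 8x + 4
f'(x) = 2x + 8
At x = 3:
f'(3) = 2 * 3 + 8
= 6 + 8
= 14

14


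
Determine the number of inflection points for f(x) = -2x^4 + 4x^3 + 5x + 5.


Inflection points occur where f''(x) = 0 and concavity changes.
f(x) = -2x^4 + 4x^3 + 5x + 5
f'(x) = -8x^3 + 12x^2 + 5
f''(x) = -24x^2 + 24x
This is a quadratic in x. Use the discriminant to count real roots.
Discriminant = (24)^2 - 4 * (-24) * 0
= 576 - 0
= 576
Since discriminant > 0, f''(x) = 0 has 2 distinct real solutions.
A quadratic with two distinct real roots changes sign at each root, so concavity changes at both.
Number of inflection points: 2

2


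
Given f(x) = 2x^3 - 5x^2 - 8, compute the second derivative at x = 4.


First derivative:
f'(x) = 6x^2 - 10x
Second derivative:
f''(x) = 12x - 10
Substitute x = 4:
f''(4) = 12 * 4 - 10
= 48 - 10
= 38

38


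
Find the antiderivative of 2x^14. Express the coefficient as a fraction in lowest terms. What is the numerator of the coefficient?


Apply the power rule for integration:
integral of ax^n dx = a/(n+1) * x^(n+1) + C
integral of 2x^14 dx
= 2/15 * x^15 + C
The coefficient in lowest terms is 2/15, and its numerator is 2

2


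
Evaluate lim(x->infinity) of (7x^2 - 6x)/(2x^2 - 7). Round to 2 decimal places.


For limits at infinity with equal-degree polynomials,
we compare leading coefficients.
Numerator leading term: 7x^2
Denominator leading term: 2x^2
Divide both by x^2:
lim = (7 - 6/x) / (2 - 7/x^2)
As x -> infinity, the 1/x and 1/x^2 terms vanish:
= 7/2 = 3.50

3.50


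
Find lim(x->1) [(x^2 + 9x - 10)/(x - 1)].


Direct substitution gives 0/0, so we factor the numerator.
Factor: (x^2 + 9x - 10) = (x - 1)(x + 10)
Cancel the common factor (x - 1):
(x^2 + 9x - 10)/(x - 1) = (x + 10)
Now substitute x = 1:
= (1) - (-10) = 11

11


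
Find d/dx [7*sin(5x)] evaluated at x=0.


Apply the chain rule to differentiate 7*sin(5x):
d/dx [7*sin(5x)]
= 7 * cos(5x) * d/dx(5x)
= 7 * 5 * cos(5x)
= 35 * cos(5x)
Evaluate at x = 0:
= 35 * cos(0)
= 35 * 1
= 35

35


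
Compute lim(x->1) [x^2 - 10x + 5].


Since polynomials are continuous, we use direct substitution.
lim(x->1) of x^2 - 10x + 5
= 1 * 1^2 - 10 * 1 + 5
= 1 - 10 + 5
= -4

-4


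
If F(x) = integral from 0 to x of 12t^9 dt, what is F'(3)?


By the Fundamental Theorem of Calculus (Part 1):
If F(x) = integral from 0 to x of f(t) dt, then F'(x) = f(x)
Here f(t) = 12t^9
So F'(x) = 12x^9
Evaluate at x = 3:
F'(3) = 12 * 3^9
= 12 * 19683
= 236196

236196


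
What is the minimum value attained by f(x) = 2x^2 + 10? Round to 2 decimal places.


For a quadratic f(x) = ax^2 + bx + c with a > 0, the minimum is at the vertex.
Vertex x-coordinate: x = -b/(2a)
x = -(0) / (2 * 2)
x = 0/4 = 0
Substitute back to find the minimum value:
f(0) = 2 * 0^2 + 0 * 0 + 10
= 0 + 0 + 10
= 10 = 10.00

10.00


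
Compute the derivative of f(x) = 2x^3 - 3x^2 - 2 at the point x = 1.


Differentiate f(x) = 2x^3 - 3x^2 - 2 term by term:
f'(x) = 6x^2 - 6x
Substitute x = 1:
f'(1) = 6 * 1^2 - 6 * 1 + 0
= 6 - 6 + 0
= 0

0


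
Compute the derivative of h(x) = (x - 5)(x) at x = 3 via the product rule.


Let u(x) = x - 5 and v(x) = x
u'(x) = 1
v'(x) = 1
Product rule: h'(x) = u'(x)*v(x) + u(x)*v'(x)
= 1 * (x) + (x - 5) * 1
At x = 3:
u(3) = 1 * 3 - 5 = -2
v(3) = 1 * 3 + 0 = 3
h'(3) = 1 * 3 + (-2) * 1
= 3 - 2
= 1

1


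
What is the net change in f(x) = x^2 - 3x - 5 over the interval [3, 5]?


Net change = f(b) - f(a)
f(x) = x^2 - 3x - 5
Compute f(5):
f(5) = 1 * 5^2 - 3 * 5 - 5
= 25 - 15 - 5
= 5
Compute f(3):
f(3) = 1 * 3^2 - 3 * 3 - 5
= 9 - 9 - 5
= -5
Net change = 5 - (-5) = 10

10


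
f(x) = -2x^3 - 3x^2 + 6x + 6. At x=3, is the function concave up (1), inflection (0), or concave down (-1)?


Concavity is determined by the sign of f''(x).
f(x) = -2x^3 - 3x^2 + 6x + 6
f'(x) = -6x^2 - 6x + 6
f''(x) = -12x - 6
f''(3) = -12 * 3 - 6
= -36 - 6
= -42
Since f''(3) < 0, the function is concave down (-1)

-1


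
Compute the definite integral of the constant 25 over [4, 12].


The integral of a constant k over [a, b] equals k * (b - a).
integral from 4 to 12 of 25 dx
= 25 * (12 - 4)
= 25 * 8
= 200

200


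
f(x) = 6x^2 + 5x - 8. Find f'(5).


Differentiate term by term using power and sum rules:
f(x) = 6x^2 + 5x - 8
f'(x) = 12x + 5
Substitute x = 5:
f'(5) = 12 * 5 + 5
= 60 + 5
= 65

65


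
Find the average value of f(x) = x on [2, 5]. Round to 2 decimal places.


Average value = 1/(b-a) * integral from a to b of f(x) dx
First compute the integral of x:
F(x) = (1/2)x^2
F(5) = 1/2 * 25 + 0 * 5 = 25/2
F(2) = 1/2 * 4 + 0 * 2 = 2
Integral = 25/2 - 2 = 21/2
Average = (21/2) / (5 - 2) = (21/2) / 3
= 7/2 = 3.50

3.50


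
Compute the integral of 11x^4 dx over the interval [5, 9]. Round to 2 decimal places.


Find the antiderivative of 11x^4:
F(x) = 11/5 * x^5
Apply the Fundamental Theorem of Calculus:
F(9) - F(5)
= 11/5 * 9^5 - 11/5 * 5^5
= 11/5 * (59049 - 3125)
= 11/5 * 55924
= 615164/5 = 123032.80

123032.80


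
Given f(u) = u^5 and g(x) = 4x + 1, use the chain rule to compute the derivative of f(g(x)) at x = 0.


Using the chain rule: (f(g(x)))' = f'(g(x)) * g'(x)
First, find g(0):
g(0) = 4 * 0 + 1 = 1
Next, f'(u) = 5u^4
And g'(x) = 4
So f'(g(0)) * g'(0)
= 5 * 1^4 * 4
= 5 * 1 * 4
= 20

20


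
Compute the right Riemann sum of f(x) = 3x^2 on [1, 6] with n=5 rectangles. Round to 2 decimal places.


Right Riemann sum uses right endpoints of each subinterval.
Interval: [1, 6], n = 5
dx = (6 - 1) / 5 = 1
Right endpoints: [2, 3, 4, 5, 6]
f values: [12, 27, 48, 75, 108]
Sum = dx * (sum of f values)
= 1 * 270
= 270 = 270.00

270.00


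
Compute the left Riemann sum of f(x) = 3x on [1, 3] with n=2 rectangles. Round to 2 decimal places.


Left Riemann sum uses left endpoints of each subinterval.
Interval: [1, 3], n = 2
dx = (3 - 1) / 2 = 1
Left endpoints: [1, 2]
f values: [3, 6]
Sum = dx * (sum of f values)
= 1 * 9
= 9 = 9.00

9.00


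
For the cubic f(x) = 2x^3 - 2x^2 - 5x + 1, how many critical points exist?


Find where f'(x) = 0:
f(x) = 2x^3 - 2x^2 - 5x + 1
f'(x) = 6x^2 - 4x - 5
This is a quadratic in x. Use the discriminant to count real roots.
Discriminant = (-4)^2 - 4 * 6 * (-5)
= 16 - (-120)
= 136
Since discriminant > 0, f'(x) = 0 has 2 real solutions.
Number of critical points: 2

2


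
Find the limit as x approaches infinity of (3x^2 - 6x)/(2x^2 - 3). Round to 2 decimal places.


For limits at infinity with equal-degree polynomials,
we compare leading coefficients.
Numerator leading term: 3x^2
Denominator leading term: 2x^2
Divide both by x^2:
lim = (3 - 6/x) / (2 - 3/x^2)
As x -> infinity, the 1/x and 1/x^2 terms vanish:
= 3/2 = 1.50

1.50


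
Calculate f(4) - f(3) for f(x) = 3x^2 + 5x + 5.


Net change = f(b) - f(a)
f(x) = 3x^2 + 5x + 5
Compute f(4):
f(4) = 3 * 4^2 + 5 * 4 + 5
= 48 + 20 + 5
= 73
Compute f(3):
f(3) = 3 * 3^2 + 5 * 3 + 5
= 27 + 15 + 5
= 47
Net change = 73 - 47 = 26

26


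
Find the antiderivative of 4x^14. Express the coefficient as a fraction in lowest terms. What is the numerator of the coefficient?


Apply the power rule for integration:
integral of ax^n dx = a/(n+1) * x^(n+1) + C
integral of 4x^14 dx
= 4/15 * x^15 + C
The coefficient in lowest terms is 4/15, and its numerator is 4

4


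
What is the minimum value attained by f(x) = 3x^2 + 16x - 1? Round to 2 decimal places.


For a quadratic f(x) = ax^2 + bx + c with a > 0, the minimum is at the vertex.
Vertex x-coordinate: x = -b/(2a)
x = -(16) / (2 * 3)
x = -16/6 = -8/3
Substitute back to find the minimum value:
f(-8/3) = 3 * (-8/3)^2 + 16 * (-8/3) - 1
= 64/3 - 128/3 - 1
= -67/3 ≈ -22.33

-22.33


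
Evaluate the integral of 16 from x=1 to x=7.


The integral of a constant k over [a, b] equals k * (b - a).
integral from 1 to 7 of 16 dx
= 16 * (7 - 1)
= 16 * 6
= 96

96


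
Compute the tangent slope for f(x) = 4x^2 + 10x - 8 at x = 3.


The slope of the tangent line equals f'(x) at the point.
f(x) = 4x^2 + 10x - 8
f'(x) = 8x + 10
At x = 3:
f'(3) = 8 * 3 + 10
= 24 + 10
= 34

34


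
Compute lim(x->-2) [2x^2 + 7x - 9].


Since polynomials are continuous, we use direct substitution.
lim(x->-2) of 2x^2 + 7x - 9
= 2 * (-2)^2 + 7 * (-2) - 9
= 8 - 14 - 9
= -15

-15


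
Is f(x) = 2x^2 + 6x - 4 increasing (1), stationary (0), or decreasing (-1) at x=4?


Compute f'(x) to determine behavior:
f'(x) = 4x + 6
f'(4) = 4 * 4 + 6
= 16 + 6
= 22
Since f'(4) > 0, the function is increasing (1)

1


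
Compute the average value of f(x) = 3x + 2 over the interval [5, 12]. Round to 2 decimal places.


Average value = 1/(b-a) * integral from a to b of f(x) dx
First compute the integral of 3x + 2:
F(x) = (3/2)x^2 + 2x
F(12) = 3/2 * 144 + 2 * 12 = 240
F(5) = 3/2 * 25 + 2 * 5 = 95/2
Integral = 240 - 95/2 = 385/2
Average = (385/2) / (12 - 5) = (385/2) / 7
= 55/2 = 27.50

27.50


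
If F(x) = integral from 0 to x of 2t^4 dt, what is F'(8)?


By the Fundamental Theorem of Calculus (Part 1):
If F(x) = integral from 0 to x of f(t) dt, then F'(x) = f(x)
Here f(t) = 2t^4
So F'(x) = 2x^4
Evaluate at x = 8:
F'(8) = 2 * 8^4
= 2 * 4096
= 8192

8192


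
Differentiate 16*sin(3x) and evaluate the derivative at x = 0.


Apply the chain rule to differentiate 16*sin(3x):
d/dx [16*sin(3x)]
= 16 * cos(3x) * d/dx(3x)
= 16 * 3 * cos(3x)
= 48 * cos(3x)
Evaluate at x = 0:
= 48 * cos(0)
= 48 * 1
= 48

48


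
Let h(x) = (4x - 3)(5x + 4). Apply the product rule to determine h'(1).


Let u(x) = 4x - 3 and v(x) = 5x + 4
u'(x) = 4
v'(x) = 5
Product rule: h'(x) = u'(x)*v(x) + u(x)*v'(x)
= 4 * (5x + 4) + (4x - 3) * 5
At x = 1:
u(1) = 4 * 1 - 3 = 1
v(1) = 5 * 1 + 4 = 9
h'(1) = 4 * 9 + 1 * 5
= 36 + 5
= 41

41


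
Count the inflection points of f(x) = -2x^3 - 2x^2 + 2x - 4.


Inflection points occur where f''(x) = 0 and concavity changes.
f(x) = -2x^3 - 2x^2 + 2x - 4
f'(x) = -6x^2 - 4x + 2
f''(x) = -12x - 4
Set f''(x) = 0:
-12x - 4 = 0
x = 4 / (-12) = -1/3
Since f''(x) is linear (degree 1), it changes sign at this point.
Therefore there is exactly 1 inflection point.

1


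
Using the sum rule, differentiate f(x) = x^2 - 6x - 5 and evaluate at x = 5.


Differentiate term by term using power and sum rules:
f(x) = x^2 - 6x - 5
f'(x) = 2x - 6
Substitute x = 5:
f'(5) = 2 * 5 - 6
= 10 - 6
= 4

4


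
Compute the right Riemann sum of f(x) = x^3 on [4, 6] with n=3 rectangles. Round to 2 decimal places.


Right Riemann sum uses right endpoints of each subinterval.
Interval: [4, 6], n = 3
dx = (6 - 4) / 3 = 2/3
Right endpoints: [14/3, 16/3, 6]
f values: [2744/27, 4096/27, 216]
Sum = dx * (sum of f values)
= 2/3 * 1408/3
= 2816/9 ≈ 312.89

312.89


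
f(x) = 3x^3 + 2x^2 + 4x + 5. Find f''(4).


First derivative:
f'(x) = 9x^2 + 4x + 4
Second derivative:
f''(x) = 18x + 4
Substitute x = 4:
f''(4) = 18 * 4 + 4
= 72 + 4
= 76

76


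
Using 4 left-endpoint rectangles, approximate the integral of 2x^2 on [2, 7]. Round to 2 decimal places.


Left Riemann sum uses left endpoints of each subinterval.
Interval: [2, 7], n = 4
dx = (7 - 2) / 4 = 5/4
Left endpoints: [2, 13/4, 9/2, 23/4]
f values: [8, 169/8, 81/2, 529/8]
Sum = dx * (sum of f values)
= 5/4 * 543/4
= 2715/16 ≈ 169.69

169.69


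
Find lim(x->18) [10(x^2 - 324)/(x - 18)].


Direct substitution gives 0/0, so we factor the numerator.
Factor: 10(x^2 - 324) = 10 * (x - 18)(x + 18)
Cancel the common factor (x - 18):
10(x^2 - 324)/(x - 18) = 10 * (x + 18)
Now substitute x = 18:
= 10 * (18 + 18) = 360

360


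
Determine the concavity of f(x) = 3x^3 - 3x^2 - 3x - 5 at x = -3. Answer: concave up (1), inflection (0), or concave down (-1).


Concavity is determined by the sign of f''(x).
f(x) = 3x^3 - 3x^2 - 3x - 5
f'(x) = 9x^2 - 6x - 3
f''(x) = 18x - 6
f''(-3) = 18 * (-3) - 6
= -54 - 6
= -60
Since f''(-3) < 0, the function is concave down (-1)

-1


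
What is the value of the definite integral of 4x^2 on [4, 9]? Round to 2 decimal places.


Find the antiderivative of 4x^2:
F(x) = 4/3 * x^3
Apply the Fundamental Theorem of Calculus:
F(9) - F(4)
= 4/3 * 9^3 - 4/3 * 4^3
= 4/3 * (729 - 64)
= 4/3 * 665
= 2660/3 ≈ 886.67

886.67


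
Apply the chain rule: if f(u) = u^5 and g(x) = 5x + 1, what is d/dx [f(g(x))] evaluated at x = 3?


Using the chain rule: (f(g(x)))' = f'(g(x)) * g'(x)
First, find g(3):
g(3) = 5 * 3 + 1 = 16
Next, f'(u) = 5u^4
And g'(x) = 5
So f'(g(3)) * g'(3)
= 5 * 16^4 * 5
= 5 * 65536 * 5
= 1638400

1638400


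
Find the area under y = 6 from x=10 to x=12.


The area under a constant function y = 6 is a rectangle.
Width = 12 - 10 = 2
Height = 6
Area = width * height
= 2 * 6
= 12

12


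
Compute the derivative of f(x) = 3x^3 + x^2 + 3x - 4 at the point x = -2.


Differentiate f(x) = 3x^3 + x^2 + 3x - 4 term by term:
f'(x) = 9x^2 + 2x + 3
Substitute x = -2:
f'(-2) = 9 * (-2)^2 + 2 * (-2) + 3
= 36 - 4 + 3
= 35

35


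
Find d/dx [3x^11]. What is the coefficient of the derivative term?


We apply the power rule: d/dx [ax^n] = a*n * x^(n-1)
d/dx [3x^11]
= 3 * 11 * x^(11-1)
= 33x^10
The coefficient is 33

33


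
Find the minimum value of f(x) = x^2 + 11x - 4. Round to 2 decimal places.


For a quadratic f(x) = ax^2 + bx + c with a > 0, the minimum is at the vertex.
Vertex x-coordinate: x = -b/(2a)
x = -(11) / (2 * 1)
x = -11/2
Substitute back to find the minimum value:
f(-11/2) = 1 * (-11/2)^2 + 11 * (-11/2) - 4
= 121/4 - 121/2 - 4
= -137/4 = -34.25

-34.25


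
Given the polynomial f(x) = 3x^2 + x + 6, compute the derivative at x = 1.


Differentiate term by term using power and sum rules:
f(x) = 3x^2 + x + 6
f'(x) = 6x + 1
Substitute x = 1:
f'(1) = 6 * 1 + 1
= 6 + 1
= 7

7


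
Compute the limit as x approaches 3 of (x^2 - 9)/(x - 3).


Direct substitution gives 0/0, so we factor the numerator.
Factor: (x^2 - 9) = (x - 3)(x + 3)
Cancel the common factor (x - 3):
(x^2 - 9)/(x - 3) = (x + 3)
Now substitute x = 3:
= (3 + 3) = 6

6


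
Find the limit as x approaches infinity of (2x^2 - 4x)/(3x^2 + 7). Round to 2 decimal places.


For limits at infinity with equal-degree polynomials,
we compare leading coefficients.
Numerator leading term: 2x^2
Denominator leading term: 3x^2
Divide both by x^2:
lim = (2 - 4/x) / (3 + 7/x^2)
As x -> infinity, the 1/x and 1/x^2 terms vanish:
= 2/3 ≈ 0.67

0.67


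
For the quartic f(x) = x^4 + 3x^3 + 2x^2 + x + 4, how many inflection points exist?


Inflection points occur where f''(x) = 0 and concavity changes.
f(x) = x^4 + 3x^3 + 2x^2 + x + 4
f'(x) = 4x^3 + 9x^2 + 4x + 1
f''(x) = 12x^2 + 18x + 4
This is a quadratic in x. Use the discriminant to count real roots.
Discriminant = (18)^2 - 4 * 12 * 4
= 324 - 192
= 132
Since discriminant > 0, f''(x) = 0 has 2 distinct real solutions.
A quadratic with two distinct real roots changes sign at each root, so concavity changes at both.
Number of inflection points: 2

2


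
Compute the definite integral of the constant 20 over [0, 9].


The integral of a constant k over [a, b] equals k * (b - a).
integral from 0 to 9 of 20 dx
= 20 * (9 - 0)
= 20 * 9
= 180

180


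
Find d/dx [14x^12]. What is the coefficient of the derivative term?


We apply the power rule: d/dx [ax^n] = a*n * x^(n-1)
d/dx [14x^12]
= 14 * 12 * x^(12-1)
= 168x^11
The coefficient is 168

168


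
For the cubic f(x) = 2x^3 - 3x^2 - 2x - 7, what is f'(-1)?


Differentiate f(x) = 2x^3 - 3x^2 - 2x - 7 term by term:
f'(x) = 6x^2 - 6x - 2
Substitute x = -1:
f'(-1) = 6 * (-1)^2 - 6 * (-1) - 2
= 6 + 6 - 2
= 10

10


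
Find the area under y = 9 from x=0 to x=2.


The area under a constant function y = 9 is a rectangle.
Width = 2 - 0 = 2
Height = 9
Area = width * height
= 2 * 9
= 18

18


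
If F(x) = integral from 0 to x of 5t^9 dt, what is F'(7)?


By the Fundamental Theorem of Calculus (Part 1):
If F(x) = integral from 0 to x of f(t) dt, then F'(x) = f(x)
Here f(t) = 5t^9
So F'(x) = 5x^9
Evaluate at x = 7:
F'(7) = 5 * 7^9
= 5 * 40353607
= 201768035

201768035


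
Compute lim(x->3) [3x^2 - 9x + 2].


Since polynomials are continuous, we use direct substitution.
lim(x->3) of 3x^2 - 9x + 2
= 3 * 3^2 - 9 * 3 + 2
= 27 - 27 + 2
= 2

2


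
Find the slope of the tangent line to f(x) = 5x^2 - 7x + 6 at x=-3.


The slope of the tangent line equals f'(x) at the point.
f(x) = 5x^2 - 7x + 6
f'(x) = 10x - 7
At x = -3:
f'(-3) = 10 * (-3) - 7
= -30 - 7
= -37

-37


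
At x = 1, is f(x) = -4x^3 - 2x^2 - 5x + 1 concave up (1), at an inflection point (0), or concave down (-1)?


Concavity is determined by the sign of f''(x).
f(x) = -4x^3 - 2x^2 - 5x + 1
f'(x) = -12x^2 - 4x - 5
f''(x) = -24x - 4
f''(1) = -24 * 1 - 4
= -24 - 4
= -28
Since f''(1) < 0, the function is concave down (-1)

-1


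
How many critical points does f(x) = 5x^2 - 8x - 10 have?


Find where f'(x) = 0:
f'(x) = 10x - 8
Set f'(x) = 0:
10x - 8 = 0
x = 8 / 10 = 4/5
This is a linear equation in x, so there is exactly one solution.
Number of critical points: 1

1


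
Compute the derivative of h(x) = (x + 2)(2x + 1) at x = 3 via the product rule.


Let u(x) = x + 2 and v(x) = 2x + 1
u'(x) = 1
v'(x) = 2
Product rule: h'(x) = u'(x)*v(x) + u(x)*v'(x)
= 1 * (2x + 1) + (x + 2) * 2
At x = 3:
u(3) = 1 * 3 + 2 = 5
v(3) = 2 * 3 + 1 = 7
h'(3) = 1 * 7 + 5 * 2
= 7 + 10
= 17

17


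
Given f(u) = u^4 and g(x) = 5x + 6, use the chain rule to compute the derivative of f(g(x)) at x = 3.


Using the chain rule: (f(g(x)))' = f'(g(x)) * g'(x)
First, find g(3):
g(3) = 5 * 3 + 6 = 21
Next, f'(u) = 4u^3
And g'(x) = 5
So f'(g(3)) * g'(3)
= 4 * 21^3 * 5
= 4 * 9261 * 5
= 185220

185220


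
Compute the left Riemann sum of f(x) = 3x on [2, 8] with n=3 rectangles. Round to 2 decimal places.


Left Riemann sum uses left endpoints of each subinterval.
Interval: [2, 8], n = 3
dx = (8 - 2) / 3 = 2
Left endpoints: [2, 4, 6]
f values: [6, 12, 18]
Sum = dx * (sum of f values)
= 2 * 36
= 72 = 72.00

72.00


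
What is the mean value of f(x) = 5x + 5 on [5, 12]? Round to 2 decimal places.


Average value = 1/(b-a) * integral from a to b of f(x) dx
First compute the integral of 5x + 5:
F(x) = (5/2)x^2 + 5x
F(12) = 5/2 * 144 + 5 * 12 = 420
F(5) = 5/2 * 25 + 5 * 5 = 175/2
Integral = 420 - 175/2 = 665/2
Average = (665/2) / (12 - 5) = (665/2) / 7
= 95/2 = 47.50

47.50


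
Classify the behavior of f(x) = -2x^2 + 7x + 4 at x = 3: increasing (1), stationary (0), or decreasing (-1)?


Compute f'(x) to determine behavior:
f'(x) = -4x + 7
f'(3) = -4 * 3 + 7
= -12 + 7
= -5
Since f'(3) < 0, the function is decreasing (-1)

-1


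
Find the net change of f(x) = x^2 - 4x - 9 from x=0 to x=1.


Net change = f(b) - f(a)
f(x) = x^2 - 4x - 9
Compute f(1):
f(1) = 1 * 1^2 - 4 * 1 - 9
= 1 - 4 - 9
= -12
Compute f(0):
f(0) = 1 * 0^2 - 4 * 0 - 9
= 0 + 0 - 9
= -9
Net change = -12 - (-9) = -3

-3


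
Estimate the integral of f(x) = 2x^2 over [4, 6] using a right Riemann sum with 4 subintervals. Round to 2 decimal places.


Right Riemann sum uses right endpoints of each subinterval.
Interval: [4, 6], n = 4
dx = (6 - 4) / 4 = 1/2
Right endpoints: [9/2, 5, 11/2, 6]
f values: [81/2, 50, 121/2, 72]
Sum = dx * (sum of f values)
= 1/2 * 223
= 223/2 = 111.50

111.50


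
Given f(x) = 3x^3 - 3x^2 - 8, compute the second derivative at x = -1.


First derivative:
f'(x) = 9x^2 - 6x
Second derivative:
f''(x) = 18x - 6
Substitute x = -1:
f''(-1) = 18 * (-1) - 6
= -18 - 6
= -24

-24


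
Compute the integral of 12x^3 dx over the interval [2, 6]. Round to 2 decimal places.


Find the antiderivative of 12x^3:
F(x) = 12/4 * x^4
Apply the Fundamental Theorem of Calculus:
F(6) - F(2)
= 12/4 * 6^4 - 12/4 * 2^4
= 12/4 * (1296 - 16)
= 12/4 * 1280
= 3840 = 3840.00

3840.00


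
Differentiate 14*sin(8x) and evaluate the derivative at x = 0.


Apply the chain rule to differentiate 14*sin(8x):
d/dx [14*sin(8x)]
= 14 * cos(8x) * d/dx(8x)
= 14 * 8 * cos(8x)
= 112 * cos(8x)
Evaluate at x = 0:
= 112 * cos(0)
= 112 * 1
= 112

112


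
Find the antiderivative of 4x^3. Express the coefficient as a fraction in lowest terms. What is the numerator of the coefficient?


Apply the power rule for integration:
integral of ax^n dx = a/(n+1) * x^(n+1) + C
integral of 4x^3 dx
= 4/4 * x^4 + C
= 1 * x^4 + C
The coefficient in lowest terms is 1 = 1/1, so its numerator is 1

1


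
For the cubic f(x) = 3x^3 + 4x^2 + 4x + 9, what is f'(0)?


Differentiate f(x) = 3x^3 + 4x^2 + 4x + 9 term by term:
f'(x) = 9x^2 + 8x + 4
Substitute x = 0:
f'(0) = 9 * 0^2 + 8 * 0 + 4
= 0 + 0 + 4
= 4

4


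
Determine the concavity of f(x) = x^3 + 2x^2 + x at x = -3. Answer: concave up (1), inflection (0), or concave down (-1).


Concavity is determined by the sign of f''(x).
f(x) = x^3 + 2x^2 + x
f'(x) = 3x^2 + 4x + 1
f''(x) = 6x + 4
f''(-3) = 6 * (-3) + 4
= -18 + 4
= -14
Since f''(-3) < 0, the function is concave down (-1)

-1


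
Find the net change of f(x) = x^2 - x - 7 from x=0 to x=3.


Net change = f(b) - f(a)
f(x) = x^2 - x - 7
Compute f(3):
f(3) = 1 * 3^2 - 1 * 3 - 7
= 9 - 3 - 7
= -1
Compute f(0):
f(0) = 1 * 0^2 - 1 * 0 - 7
= 0 + 0 - 7
= -7
Net change = -1 - (-7) = 6

6


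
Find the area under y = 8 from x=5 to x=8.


The area under a constant function y = 8 is a rectangle.
Width = 8 - 5 = 3
Height = 8
Area = width * height
= 3 * 8
= 24

24


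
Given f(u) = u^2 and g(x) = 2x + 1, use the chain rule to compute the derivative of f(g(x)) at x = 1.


Using the chain rule: (f(g(x)))' = f'(g(x)) * g'(x)
First, find g(1):
g(1) = 2 * 1 + 1 = 3
Next, f'(u) = 2u
And g'(x) = 2
So f'(g(1)) * g'(1)
= 2 * 3 * 2
= 12

12


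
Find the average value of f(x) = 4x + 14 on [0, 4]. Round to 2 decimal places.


Average value = 1/(b-a) * integral from a to b of f(x) dx
First compute the integral of 4x + 14:
F(x) = 2x^2 + 14x
F(4) = 2 * 16 + 14 * 4 = 88
F(0) = 2 * 0 + 14 * 0 = 0
Integral = 88 - 0 = 88
Average = 88 / (4 - 0) = 88 / 4
= 22 = 22.00

22.00


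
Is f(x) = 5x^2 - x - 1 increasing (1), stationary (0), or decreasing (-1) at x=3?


Compute f'(x) to determine behavior:
f'(x) = 10x - 1
f'(3) = 10 * 3 - 1
= 30 - 1
= 29
Since f'(3) > 0, the function is increasing (1)

1


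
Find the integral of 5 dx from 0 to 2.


The integral of a constant k over [a, b] equals k * (b - a).
integral from 0 to 2 of 5 dx
= 5 * (2 - 0)
= 5 * 2
= 10

10


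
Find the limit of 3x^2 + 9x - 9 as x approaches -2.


Since polynomials are continuous, we use direct substitution.
lim(x->-2) of 3x^2 + 9x - 9
= 3 * (-2)^2 + 9 * (-2) - 9
= 12 - 18 - 9
= -15

-15


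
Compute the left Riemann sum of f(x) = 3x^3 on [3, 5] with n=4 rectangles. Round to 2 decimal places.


Left Riemann sum uses left endpoints of each subinterval.
Interval: [3, 5], n = 4
dx = (5 - 3) / 4 = 1/2
Left endpoints: [3, 7/2, 4, 9/2]
f values: [81, 1029/8, 192, 2187/8]
Sum = dx * (sum of f values)
= 1/2 * 675
= 675/2 = 337.50

337.50


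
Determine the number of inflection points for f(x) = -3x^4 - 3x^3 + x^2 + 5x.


Inflection points occur where f''(x) = 0 and concavity changes.
f(x) = -3x^4 - 3x^3 + x^2 + 5x
f'(x) = -12x^3 - 9x^2 + 2x + 5
f''(x) = -36x^2 - 18x + 2
This is a quadratic in x. Use the discriminant to count real roots.
Discriminant = (-18)^2 - 4 * (-36) * 2
= 324 - (-288)
= 612
Since discriminant > 0, f''(x) = 0 has 2 distinct real solutions.
A quadratic with two distinct real roots changes sign at each root, so concavity changes at both.
Number of inflection points: 2

2


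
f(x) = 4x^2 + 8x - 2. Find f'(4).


Differentiate term by term using power and sum rules:
f(x) = 4x^2 + 8x - 2
f'(x) = 8x + 8
Substitute x = 4:
f'(4) = 8 * 4 + 8
= 32 + 8
= 40

40


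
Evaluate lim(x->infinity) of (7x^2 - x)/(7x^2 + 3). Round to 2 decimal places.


For limits at infinity with equal-degree polynomials,
we compare leading coefficients.
Numerator leading term: 7x^2
Denominator leading term: 7x^2
Divide both by x^2:
lim = (7 - 1/x) / (7 + 3/x^2)
As x -> infinity, the 1/x and 1/x^2 terms vanish:
= 7/7 = 1 = 1.00

1.00


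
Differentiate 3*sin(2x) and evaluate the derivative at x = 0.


Apply the chain rule to differentiate 3*sin(2x):
d/dx [3*sin(2x)]
= 3 * cos(2x) * d/dx(2x)
= 3 * 2 * cos(2x)
= 6 * cos(2x)
Evaluate at x = 0:
= 6 * cos(0)
= 6 * 1
= 6

6


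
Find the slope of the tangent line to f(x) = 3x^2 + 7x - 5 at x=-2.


The slope of the tangent line equals f'(x) at the point.
f(x) = 3x^2 + 7x - 5
f'(x) = 6x + 7
At x = -2:
f'(-2) = 6 * (-2) + 7
= -12 + 7
= -5

-5


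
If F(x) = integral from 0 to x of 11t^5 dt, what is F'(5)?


By the Fundamental Theorem of Calculus (Part 1):
If F(x) = integral from 0 to x of f(t) dt, then F'(x) = f(x)
Here f(t) = 11t^5
So F'(x) = 11x^5
Evaluate at x = 5:
F'(5) = 11 * 5^5
= 11 * 3125
= 34375

34375


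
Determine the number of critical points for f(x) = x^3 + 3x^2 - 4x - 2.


Find where f'(x) = 0:
f(x) = x^3 + 3x^2 - 4x - 2
f'(x) = 3x^2 + 6x - 4
This is a quadratic in x. Use the discriminant to count real roots.
Discriminant = (6)^2 - 4 * 3 * (-4)
= 36 - (-48)
= 84
Since discriminant > 0, f'(x) = 0 has 2 real solutions.
Number of critical points: 2

2


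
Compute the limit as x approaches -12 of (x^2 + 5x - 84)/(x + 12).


Direct substitution gives 0/0, so we factor the numerator.
Factor: (x^2 + 5x - 84) = (x + 12)(x - 7)
Cancel the common factor (x + 12):
(x^2 + 5x - 84)/(x + 12) = (x - 7)
Now substitute x = -12:
= (-12) - (7) = -19

-19


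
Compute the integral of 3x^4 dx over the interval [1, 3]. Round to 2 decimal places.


Find the antiderivative of 3x^4:
F(x) = 3/5 * x^5
Apply the Fundamental Theorem of Calculus:
F(3) - F(1)
= 3/5 * 3^5 - 3/5 * 1^5
= 3/5 * (243 - 1)
= 3/5 * 242
= 726/5 = 145.20

145.20


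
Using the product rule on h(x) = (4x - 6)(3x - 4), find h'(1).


Let u(x) = 4x - 6 and v(x) = 3x - 4
u'(x) = 4
v'(x) = 3
Product rule: h'(x) = u'(x)*v(x) + u(x)*v'(x)
= 4 * (3x - 4) + (4x - 6) * 3
At x = 1:
u(1) = 4 * 1 - 6 = -2
v(1) = 3 * 1 - 4 = -1
h'(1) = 4 * (-1) + (-2) * 3
= -4 - 6
= -10

-10


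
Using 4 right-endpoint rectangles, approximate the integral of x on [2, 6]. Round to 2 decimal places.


Right Riemann sum uses right endpoints of each subinterval.
Interval: [2, 6], n = 4
dx = (6 - 2) / 4 = 1
Right endpoints: [3, 4, 5, 6]
f values: [3, 4, 5, 6]
Sum = dx * (sum of f values)
= 1 * 18
= 18 = 18.00

18.00


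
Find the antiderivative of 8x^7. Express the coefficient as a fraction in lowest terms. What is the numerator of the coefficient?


Apply the power rule for integration:
integral of ax^n dx = a/(n+1) * x^(n+1) + C
integral of 8x^7 dx
= 8/8 * x^8 + C
= 1 * x^8 + C
The coefficient in lowest terms is 1 = 1/1, so its numerator is 1

1


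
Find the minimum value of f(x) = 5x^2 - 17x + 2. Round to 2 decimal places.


For a quadratic f(x) = ax^2 + bx + c with a > 0, the minimum is at the vertex.
Vertex x-coordinate: x = -b/(2a)
x = -(-17) / (2 * 5)
x = 17/10
Substitute back to find the minimum value:
f(17/10) = 5 * (17/10)^2 - 17 * (17/10) + 2
= 289/20 - 289/10 + 2
= -249/20 = -12.45

-12.45


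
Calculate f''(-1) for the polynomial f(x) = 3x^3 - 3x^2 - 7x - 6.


First derivative:
f'(x) = 9x^2 - 6x - 7
Second derivative:
f''(x) = 18x - 6
Substitute x = -1:
f''(-1) = 18 * (-1) - 6
= -18 - 6
= -24

-24


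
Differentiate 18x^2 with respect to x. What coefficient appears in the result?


We apply the power rule: d/dx [ax^n] = a*n * x^(n-1)
d/dx [18x^2]
= 18 * 2 * x^(2-1)
= 36x
The coefficient is 36

36
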